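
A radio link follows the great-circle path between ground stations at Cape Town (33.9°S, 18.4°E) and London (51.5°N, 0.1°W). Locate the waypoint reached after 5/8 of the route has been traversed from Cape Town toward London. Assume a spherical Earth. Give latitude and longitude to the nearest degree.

The haversine formula gives a central angle δ ≈ 1.517 rad (86.9°) between the endpoints.
Interpolate at f = 5/8 with slerp weights a = sin((1−f)δ)/sin δ ≈ 0.540, b = sin(fδ)/sin δ ≈ 0.814.
p = a·p₁ + b·p₂ ≈ (0.931, 0.140, 0.336); φ = arcsin(p_z) ≈ 19.62°, λ = atan2(p_y, p_x) ≈ 8.58°.

≈ 20°N, 9°E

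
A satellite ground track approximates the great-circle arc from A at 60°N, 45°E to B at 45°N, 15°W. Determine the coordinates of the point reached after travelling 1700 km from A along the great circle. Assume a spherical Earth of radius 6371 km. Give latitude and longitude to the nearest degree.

Write both endpoints as unit vectors p₁, p₂ with components (cos φ cos λ, cos φ sin λ, sin φ).
The central angle between the endpoints is δ = arccos(p₁·p₂) ≈ 0.661 rad (37.9°). The total great-circle distance is δ·R ≈ 0.661 × 6371 ≈ 4214 km, so the target fraction is f = 1700/4214 ≈ 0.403.
Interpolate at f ≈ 0.403 with slerp weights a = sin((1−f)δ)/sin δ ≈ 0.626, b = sin(fδ)/sin δ ≈ 0.429.
p = a·p₁ + b·p₂ ≈ (0.514, 0.143, 0.846); φ = arcsin(p_z) ≈ 57.73°, λ = atan2(p_y, p_x) ≈ 15.50°.

≈ 58°N, 16°E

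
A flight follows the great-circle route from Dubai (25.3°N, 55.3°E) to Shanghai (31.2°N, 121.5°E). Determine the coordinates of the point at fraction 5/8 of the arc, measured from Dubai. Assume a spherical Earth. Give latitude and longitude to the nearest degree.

≈ 33°N, 96°E

The haversine formula gives a central angle δ ≈ 1.008 rad (57.8°) between the endpoints.
Interpolate at f = 5/8 with slerp weights a = sin((1−f)δ)/sin δ ≈ 0.436, b = sin(fδ)/sin δ ≈ 0.697.
p = a·p₁ + b·p₂ ≈ (-0.087, 0.832, 0.547); φ = arcsin(p_z) ≈ 33.19°, λ = atan2(p_y, p_x) ≈ 95.95°.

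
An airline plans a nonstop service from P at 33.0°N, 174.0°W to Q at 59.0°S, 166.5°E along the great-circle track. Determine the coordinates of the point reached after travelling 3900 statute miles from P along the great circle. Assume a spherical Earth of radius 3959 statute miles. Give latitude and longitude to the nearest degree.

From cos δ = sin φ₁ sin φ₂ + cos φ₁ cos φ₂ cos Δλ, the central angle is δ ≈ 1.631 rad (93.4°). The total great-circle distance is δ·R ≈ 1.631 × 3959 ≈ 6455 mi, so the target fraction is f = 3900/6455 ≈ 0.604.
Interpolate at f ≈ 0.604 with slerp weights a = sin((1−f)δ)/sin δ ≈ 0.603, b = sin(fδ)/sin δ ≈ 0.835.
p = a·p₁ + b·p₂ ≈ (-0.921, 0.048, -0.387); φ = arcsin(p_z) ≈ -22.79°, λ = atan2(p_y, p_x) ≈ 177.04°.

≈ 23°S, 177°E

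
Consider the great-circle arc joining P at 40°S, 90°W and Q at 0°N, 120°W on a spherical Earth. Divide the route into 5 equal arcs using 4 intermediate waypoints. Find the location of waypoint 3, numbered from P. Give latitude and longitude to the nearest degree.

Write both endpoints as unit vectors p₁, p₂ with components (cos φ cos λ, cos φ sin λ, sin φ).
The central angle between the endpoints is δ = arccos(p₁·p₂) ≈ 0.845 rad (48.4°).
Interpolate at f = 3/5 with slerp weights a = sin((1−f)δ)/sin δ ≈ 0.443, b = sin(fδ)/sin δ ≈ 0.649.
p = a·p₁ + b·p₂ ≈ (-0.325, -0.902, -0.285); φ = arcsin(p_z) ≈ -16.56°, λ = atan2(p_y, p_x) ≈ -109.79°.

≈ 17°S, 110°W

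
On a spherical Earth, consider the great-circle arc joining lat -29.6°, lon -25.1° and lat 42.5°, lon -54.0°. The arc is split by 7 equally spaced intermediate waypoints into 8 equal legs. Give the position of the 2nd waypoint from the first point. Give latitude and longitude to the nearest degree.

≈ lat -12°, lon -32°

Write both endpoints as unit vectors p₁, p₂ with components (cos φ cos λ, cos φ sin λ, sin φ).
The central angle between the endpoints is δ = arccos(p₁·p₂) ≈ 1.341 rad (76.8°).
Interpolate at f = 2/8 with slerp weights a = sin((1−f)δ)/sin δ ≈ 0.867, b = sin(fδ)/sin δ ≈ 0.338.
p = a·p₁ + b·p₂ ≈ (0.829, -0.522, -0.200); φ = arcsin(p_z) ≈ -11.55°, λ = atan2(p_y, p_x) ≈ -32.16°.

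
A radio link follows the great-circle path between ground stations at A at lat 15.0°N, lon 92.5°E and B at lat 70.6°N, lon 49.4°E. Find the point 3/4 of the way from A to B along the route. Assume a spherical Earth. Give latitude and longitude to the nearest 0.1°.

≈ lat 58.4°N, lon 71.7°E

From cos δ = sin φ₁ sin φ₂ + cos φ₁ cos φ₂ cos Δλ, the central angle is δ ≈ 1.072 rad (61.4°).
Interpolate at f = 3/4 with slerp weights a = sin((1−f)δ)/sin δ ≈ 0.302, b = sin(fδ)/sin δ ≈ 0.820.
p = a·p₁ + b·p₂ ≈ (0.165, 0.498, 0.852); φ = arcsin(p_z) ≈ 58.38°, λ = atan2(p_y, p_x) ≈ 71.71°.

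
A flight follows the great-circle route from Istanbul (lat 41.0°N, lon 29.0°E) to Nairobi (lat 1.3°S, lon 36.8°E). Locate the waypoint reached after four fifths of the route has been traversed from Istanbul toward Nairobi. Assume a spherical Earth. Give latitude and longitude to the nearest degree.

≈ lat 7°N, lon 36°E

Write both endpoints as unit vectors p₁, p₂ with components (cos φ cos λ, cos φ sin λ, sin φ).
The central angle between the endpoints is δ = arccos(p₁·p₂) ≈ 0.749 rad (42.9°).
Interpolate at f = 4/5 with slerp weights a = sin((1−f)δ)/sin δ ≈ 0.219, b = sin(fδ)/sin δ ≈ 0.828.
p = a·p₁ + b·p₂ ≈ (0.808, 0.576, 0.125); φ = arcsin(p_z) ≈ 7.18°, λ = atan2(p_y, p_x) ≈ 35.50°.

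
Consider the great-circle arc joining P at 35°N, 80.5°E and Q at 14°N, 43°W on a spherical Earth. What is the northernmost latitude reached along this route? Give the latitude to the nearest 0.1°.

The great circle lies in the plane with unit normal n̂ = (p₁ × p₂)/|p₁ × p₂|.
Here n̂_z ≈ -0.695; the vertex latitude is φ_max = arccos|n̂_z| ≈ 46.0°.
Check via Clairaut: cos φ_max = |cos φ₁| · sin C = cos(35.0°)·sin(58.0°) ≈ 0.695, again giving ≈ 46.0°.

≈ 46.0°N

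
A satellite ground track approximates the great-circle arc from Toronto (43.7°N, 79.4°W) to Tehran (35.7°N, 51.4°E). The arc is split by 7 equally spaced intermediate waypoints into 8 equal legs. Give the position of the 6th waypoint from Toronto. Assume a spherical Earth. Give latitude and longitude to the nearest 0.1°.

≈ (52.9°N, 31.3°E)

Write both endpoints as unit vectors p₁, p₂ with components (cos φ cos λ, cos φ sin λ, sin φ).
The central angle between the endpoints is δ = arccos(p₁·p₂) ≈ 1.551 rad (88.9°).
Interpolate at f = 6/8 with slerp weights a = sin((1−f)δ)/sin δ ≈ 0.378, b = sin(fδ)/sin δ ≈ 0.918.
p = a·p₁ + b·p₂ ≈ (0.516, 0.314, 0.797); φ = arcsin(p_z) ≈ 52.86°, λ = atan2(p_y, p_x) ≈ 31.35°.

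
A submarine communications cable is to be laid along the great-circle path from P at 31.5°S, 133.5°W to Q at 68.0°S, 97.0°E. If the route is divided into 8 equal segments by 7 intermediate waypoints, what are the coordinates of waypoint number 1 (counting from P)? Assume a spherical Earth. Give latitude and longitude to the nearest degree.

Write both endpoints as unit vectors p₁, p₂ with components (cos φ cos λ, cos φ sin λ, sin φ).
The central angle between the endpoints is δ = arccos(p₁·p₂) ≈ 1.286 rad (73.7°).
Interpolate at f = 1/8 with slerp weights a = sin((1−f)δ)/sin δ ≈ 0.940, b = sin(fδ)/sin δ ≈ 0.167.
p = a·p₁ + b·p₂ ≈ (-0.559, -0.520, -0.646); φ = arcsin(p_z) ≈ -40.23°, λ = atan2(p_y, p_x) ≈ -137.12°.

≈ 40°S, 137°W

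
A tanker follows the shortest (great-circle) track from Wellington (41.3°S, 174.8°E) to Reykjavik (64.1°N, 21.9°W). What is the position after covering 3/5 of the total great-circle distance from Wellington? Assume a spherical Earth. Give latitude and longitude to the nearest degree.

Write both endpoints as unit vectors p₁, p₂ with components (cos φ cos λ, cos φ sin λ, sin φ).
The central angle between the endpoints is δ = arccos(p₁·p₂) ≈ 2.709 rad (155.2°).
Interpolate at f = 3/5 with slerp weights a = sin((1−f)δ)/sin δ ≈ 2.109, b = sin(fδ)/sin δ ≈ 2.383.
p = a·p₁ + b·p₂ ≈ (-0.612, -0.245, 0.752); φ = arcsin(p_z) ≈ 48.75°, λ = atan2(p_y, p_x) ≈ -158.22°.

≈ 49°N, 158°W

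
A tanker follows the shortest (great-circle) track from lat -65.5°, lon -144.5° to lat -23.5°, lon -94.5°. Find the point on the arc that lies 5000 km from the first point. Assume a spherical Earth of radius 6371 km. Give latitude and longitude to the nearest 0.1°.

≈ lat -30.5°, lon -98.0°

Convert each endpoint to a unit vector on the sphere (x = cos φ cos λ, y = cos φ sin λ, z = sin φ).
The central angle between the endpoints is δ = arccos(p₁·p₂) ≈ 0.918 rad (52.6°). The total great-circle distance is δ·R ≈ 0.918 × 6371 ≈ 5849 km, so the target fraction is f = 5000/5849 ≈ 0.855.
Interpolate at f ≈ 0.855 with slerp weights a = sin((1−f)δ)/sin δ ≈ 0.167, b = sin(fδ)/sin δ ≈ 0.890.
p = a·p₁ + b·p₂ ≈ (-0.120, -0.854, -0.507); φ = arcsin(p_z) ≈ -30.46°, λ = atan2(p_y, p_x) ≈ -98.04°.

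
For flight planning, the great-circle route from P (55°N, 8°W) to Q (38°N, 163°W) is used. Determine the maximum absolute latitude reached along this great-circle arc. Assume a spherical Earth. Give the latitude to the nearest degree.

The great circle lies in the plane with unit normal n̂ = (p₁ × p₂)/|p₁ × p₂|.
Here n̂_z ≈ -0.192; the vertex latitude is φ_max = arccos|n̂_z| ≈ 78.9°.

≈ 79°N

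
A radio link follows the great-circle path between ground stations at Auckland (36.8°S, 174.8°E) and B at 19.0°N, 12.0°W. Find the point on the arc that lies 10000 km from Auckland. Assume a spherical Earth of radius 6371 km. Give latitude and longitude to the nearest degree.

Convert each endpoint to a unit vector on the sphere (x = cos φ cos λ, y = cos φ sin λ, z = sin φ).
The central angle between the endpoints is δ = arccos(p₁·p₂) ≈ 2.814 rad (161.2°). The total great-circle distance is δ·R ≈ 2.814 × 6371 ≈ 17928 km, so the target fraction is f = 10000/17928 ≈ 0.558.
Interpolate at f ≈ 0.558 with slerp weights a = sin((1−f)δ)/sin δ ≈ 2.943, b = sin(fδ)/sin δ ≈ 3.107.
p = a·p₁ + b·p₂ ≈ (0.527, -0.397, -0.751); φ = arcsin(p_z) ≈ -48.71°, λ = atan2(p_y, p_x) ≈ -37.02°.

≈ 49°S, 37°W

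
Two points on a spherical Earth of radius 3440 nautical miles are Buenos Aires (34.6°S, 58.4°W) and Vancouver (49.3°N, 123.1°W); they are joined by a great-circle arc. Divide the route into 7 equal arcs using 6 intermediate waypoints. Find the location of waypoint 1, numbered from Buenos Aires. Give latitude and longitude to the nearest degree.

≈ (23°S, 68°W)

Write both endpoints as unit vectors p₁, p₂ with components (cos φ cos λ, cos φ sin λ, sin φ).
The central angle between the endpoints is δ = arccos(p₁·p₂) ≈ 1.773 rad (101.6°).
Interpolate at f = 1/7 with slerp weights a = sin((1−f)δ)/sin δ ≈ 1.020, b = sin(fδ)/sin δ ≈ 0.256.
p = a·p₁ + b·p₂ ≈ (0.349, -0.855, -0.385); φ = arcsin(p_z) ≈ -22.64°, λ = atan2(p_y, p_x) ≈ -67.81°.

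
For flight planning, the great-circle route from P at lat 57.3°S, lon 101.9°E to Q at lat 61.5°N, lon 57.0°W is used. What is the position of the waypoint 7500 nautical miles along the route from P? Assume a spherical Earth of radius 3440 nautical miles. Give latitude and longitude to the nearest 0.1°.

The haversine formula gives a central angle δ ≈ 2.941 rad (168.5°) between the endpoints. The total great-circle distance is δ·R ≈ 2.941 × 3440 ≈ 10118 nmi, so the target fraction is f = 7500/10118 ≈ 0.741.
Interpolate at f ≈ 0.741 with slerp weights a = sin((1−f)δ)/sin δ ≈ 3.469, b = sin(fδ)/sin δ ≈ 4.124.
p = a·p₁ + b·p₂ ≈ (0.685, 0.184, 0.705); φ = arcsin(p_z) ≈ 44.81°, λ = atan2(p_y, p_x) ≈ 15.00°.

≈ lat 44.8°N, lon 15.0°E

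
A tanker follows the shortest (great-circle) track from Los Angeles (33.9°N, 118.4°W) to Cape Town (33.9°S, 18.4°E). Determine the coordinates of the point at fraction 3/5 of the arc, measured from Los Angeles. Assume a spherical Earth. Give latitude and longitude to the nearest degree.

From cos δ = sin φ₁ sin φ₂ + cos φ₁ cos φ₂ cos Δλ, the central angle is δ ≈ 2.521 rad (144.4°).
Interpolate at f = 3/5 with slerp weights a = sin((1−f)δ)/sin δ ≈ 1.454, b = sin(fδ)/sin δ ≈ 1.716.
p = a·p₁ + b·p₂ ≈ (0.777, -0.612, -0.146); φ = arcsin(p_z) ≈ -8.40°, λ = atan2(p_y, p_x) ≈ -38.21°.

≈ 8°S, 38°W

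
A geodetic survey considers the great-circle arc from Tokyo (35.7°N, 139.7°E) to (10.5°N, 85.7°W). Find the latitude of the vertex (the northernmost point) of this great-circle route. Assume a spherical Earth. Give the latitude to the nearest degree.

≈ 50°N

The great circle lies in the plane with unit normal n̂ = (p₁ × p₂)/|p₁ × p₂|.
Here n̂_z ≈ +0.638; the vertex latitude is φ_max = arccos|n̂_z| ≈ 50.3°.
Check via Clairaut: cos φ_max = |cos φ₁| · sin C = cos(35.7°)·sin(51.8°) ≈ 0.638, again giving ≈ 50.3°.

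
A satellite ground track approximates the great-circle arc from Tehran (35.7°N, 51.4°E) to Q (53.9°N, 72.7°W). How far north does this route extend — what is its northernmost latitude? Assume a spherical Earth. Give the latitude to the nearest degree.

The great circle lies in the plane with unit normal n̂ = (p₁ × p₂)/|p₁ × p₂|.
Here n̂_z ≈ -0.405; the vertex latitude is φ_max = arccos|n̂_z| ≈ 66.1°.
Check via Clairaut: cos φ_max = |cos φ₁| · sin C = cos(35.7°)·sin(29.9°) ≈ 0.405, again giving ≈ 66.1°.

≈ 66°N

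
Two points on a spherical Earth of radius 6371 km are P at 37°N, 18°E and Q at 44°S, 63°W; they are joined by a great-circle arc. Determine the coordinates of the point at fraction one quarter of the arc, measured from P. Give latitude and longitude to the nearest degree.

Convert each endpoint to a unit vector on the sphere (x = cos φ cos λ, y = cos φ sin λ, z = sin φ).
The central angle between the endpoints is δ = arccos(p₁·p₂) ≈ 1.905 rad (109.2°).
Interpolate at f = 1/4 with slerp weights a = sin((1−f)δ)/sin δ ≈ 1.048, b = sin(fδ)/sin δ ≈ 0.485.
p = a·p₁ + b·p₂ ≈ (0.955, -0.052, 0.294); φ = arcsin(p_z) ≈ 17.07°, λ = atan2(p_y, p_x) ≈ -3.15°.

≈ 17°N, 3°W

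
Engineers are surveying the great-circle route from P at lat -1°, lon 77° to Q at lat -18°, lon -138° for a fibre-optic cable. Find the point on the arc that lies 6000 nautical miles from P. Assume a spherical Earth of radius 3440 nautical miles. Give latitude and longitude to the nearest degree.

From cos δ = sin φ₁ sin φ₂ + cos φ₁ cos φ₂ cos Δλ, the central angle is δ ≈ 2.455 rad (140.7°). The total great-circle distance is δ·R ≈ 2.455 × 3440 ≈ 8446 nmi, so the target fraction is f = 6000/8446 ≈ 0.710.
Interpolate at f ≈ 0.710 with slerp weights a = sin((1−f)δ)/sin δ ≈ 1.030, b = sin(fδ)/sin δ ≈ 1.554.
p = a·p₁ + b·p₂ ≈ (-0.867, 0.014, -0.498); φ = arcsin(p_z) ≈ -29.89°, λ = atan2(p_y, p_x) ≈ 179.07°.

≈ lat -30°, lon 179°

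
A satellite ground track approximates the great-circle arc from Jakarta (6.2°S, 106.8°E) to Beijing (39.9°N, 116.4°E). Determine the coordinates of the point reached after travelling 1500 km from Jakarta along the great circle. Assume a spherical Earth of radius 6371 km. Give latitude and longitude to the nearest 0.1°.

≈ 7.1°N, 109.2°E

From cos δ = sin φ₁ sin φ₂ + cos φ₁ cos φ₂ cos Δλ, the central angle is δ ≈ 0.819 rad (46.9°). The total great-circle distance is δ·R ≈ 0.819 × 6371 ≈ 5220 km, so the target fraction is f = 1500/5220 ≈ 0.287.
Interpolate at f ≈ 0.287 with slerp weights a = sin((1−f)δ)/sin δ ≈ 0.754, b = sin(fδ)/sin δ ≈ 0.319.
p = a·p₁ + b·p₂ ≈ (-0.326, 0.937, 0.123); φ = arcsin(p_z) ≈ 7.08°, λ = atan2(p_y, p_x) ≈ 109.16°.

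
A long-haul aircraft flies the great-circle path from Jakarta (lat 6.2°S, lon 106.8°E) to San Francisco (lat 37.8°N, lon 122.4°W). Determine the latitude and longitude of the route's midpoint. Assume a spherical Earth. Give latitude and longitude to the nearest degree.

Convert each endpoint to a unit vector on the sphere (x = cos φ cos λ, y = cos φ sin λ, z = sin φ).
The central angle between the endpoints is δ = arccos(p₁·p₂) ≈ 2.189 rad (125.4°).
Interpolate at f = 1/2 with slerp weights a = sin((1−f)δ)/sin δ ≈ 1.090, b = sin(fδ)/sin δ ≈ 1.090.
p = a·p₁ + b·p₂ ≈ (-0.775, 0.310, 0.551); φ = arcsin(p_z) ≈ 33.41°, λ = atan2(p_y, p_x) ≈ 158.18°.

≈ lat 33°N, lon 158°E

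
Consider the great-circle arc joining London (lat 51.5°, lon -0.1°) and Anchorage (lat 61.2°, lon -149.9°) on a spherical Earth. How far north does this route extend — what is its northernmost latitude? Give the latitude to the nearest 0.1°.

The great circle lies in the plane with unit normal n̂ = (p₁ × p₂)/|p₁ × p₂|.
Here n̂_z ≈ -0.167; the vertex latitude is φ_max = arccos|n̂_z| ≈ 80.4°.
Check via Clairaut: cos φ_max = |cos φ₁| · sin C = cos(51.5°)·sin(15.5°) ≈ 0.167, again giving ≈ 80.4°.

≈ 80.4°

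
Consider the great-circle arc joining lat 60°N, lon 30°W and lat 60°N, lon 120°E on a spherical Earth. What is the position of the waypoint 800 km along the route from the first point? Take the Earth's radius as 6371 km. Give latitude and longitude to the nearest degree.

≈ lat 67°N, lon 25°W

From cos δ = sin φ₁ sin φ₂ + cos φ₁ cos φ₂ cos Δλ, the central angle is δ ≈ 1.008 rad (57.8°). The total great-circle distance is δ·R ≈ 1.008 × 6371 ≈ 6422 km, so the target fraction is f = 800/6422 ≈ 0.125.
Interpolate at f ≈ 0.125 with slerp weights a = sin((1−f)δ)/sin δ ≈ 0.913, b = sin(fδ)/sin δ ≈ 0.148.
p = a·p₁ + b·p₂ ≈ (0.358, -0.164, 0.919); φ = arcsin(p_z) ≈ 66.78°, λ = atan2(p_y, p_x) ≈ -24.61°.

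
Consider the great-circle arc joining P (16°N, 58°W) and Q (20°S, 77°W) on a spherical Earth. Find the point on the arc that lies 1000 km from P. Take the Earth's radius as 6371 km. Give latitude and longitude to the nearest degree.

≈ (8°N, 62°W)

Convert each endpoint to a unit vector on the sphere (x = cos φ cos λ, y = cos φ sin λ, z = sin φ).
The central angle between the endpoints is δ = arccos(p₁·p₂) ≈ 0.708 rad (40.6°). The total great-circle distance is δ·R ≈ 0.708 × 6371 ≈ 4509 km, so the target fraction is f = 1000/4509 ≈ 0.222.
Interpolate at f ≈ 0.222 with slerp weights a = sin((1−f)δ)/sin δ ≈ 0.805, b = sin(fδ)/sin δ ≈ 0.240.
p = a·p₁ + b·p₂ ≈ (0.461, -0.876, 0.140); φ = arcsin(p_z) ≈ 8.03°, λ = atan2(p_y, p_x) ≈ -62.26°.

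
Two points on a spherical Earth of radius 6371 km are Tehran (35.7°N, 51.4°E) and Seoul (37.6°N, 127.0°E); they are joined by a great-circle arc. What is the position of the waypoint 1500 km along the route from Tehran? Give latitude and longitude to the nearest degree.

≈ (41°N, 67°E)

Convert each endpoint to a unit vector on the sphere (x = cos φ cos λ, y = cos φ sin λ, z = sin φ).
The central angle between the endpoints is δ = arccos(p₁·p₂) ≈ 1.029 rad (58.9°). The total great-circle distance is δ·R ≈ 1.029 × 6371 ≈ 6553 km, so the target fraction is f = 1500/6553 ≈ 0.229.
Interpolate at f ≈ 0.229 with slerp weights a = sin((1−f)δ)/sin δ ≈ 0.832, b = sin(fδ)/sin δ ≈ 0.272.
p = a·p₁ + b·p₂ ≈ (0.292, 0.700, 0.652); φ = arcsin(p_z) ≈ 40.66°, λ = atan2(p_y, p_x) ≈ 67.39°.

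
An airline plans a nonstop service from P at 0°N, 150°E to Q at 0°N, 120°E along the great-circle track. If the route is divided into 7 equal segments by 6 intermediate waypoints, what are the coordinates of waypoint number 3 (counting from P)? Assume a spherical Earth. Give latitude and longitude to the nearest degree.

≈ 0°N, 137°E

Convert each endpoint to a unit vector on the sphere (x = cos φ cos λ, y = cos φ sin λ, z = sin φ).
The central angle between the endpoints is δ = arccos(p₁·p₂) ≈ 0.524 rad (30.0°).
Interpolate at f = 3/7 with slerp weights a = sin((1−f)δ)/sin δ ≈ 0.590, b = sin(fδ)/sin δ ≈ 0.445.
p = a·p₁ + b·p₂ ≈ (-0.733, 0.680, 0.000); φ = arcsin(p_z) ≈ 0.00°, λ = atan2(p_y, p_x) ≈ 137.14°.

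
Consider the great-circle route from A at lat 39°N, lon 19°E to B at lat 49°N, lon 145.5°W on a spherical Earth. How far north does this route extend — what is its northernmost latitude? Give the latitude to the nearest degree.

The great circle lies in the plane with unit normal n̂ = (p₁ × p₂)/|p₁ × p₂|.
Here n̂_z ≈ -0.136; the vertex latitude is φ_max = arccos|n̂_z| ≈ 82.2°.
Check via Clairaut: cos φ_max = |cos φ₁| · sin C = cos(39.0°)·sin(10.1°) ≈ 0.136, again giving ≈ 82.2°.

≈ 82°N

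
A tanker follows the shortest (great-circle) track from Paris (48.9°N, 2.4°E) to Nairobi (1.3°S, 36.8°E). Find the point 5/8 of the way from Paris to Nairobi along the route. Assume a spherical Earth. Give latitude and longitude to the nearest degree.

≈ (18°N, 27°E)

Write both endpoints as unit vectors p₁, p₂ with components (cos φ cos λ, cos φ sin λ, sin φ).
The central angle between the endpoints is δ = arccos(p₁·p₂) ≈ 1.018 rad (58.3°).
Interpolate at f = 5/8 with slerp weights a = sin((1−f)δ)/sin δ ≈ 0.438, b = sin(fδ)/sin δ ≈ 0.698.
p = a·p₁ + b·p₂ ≈ (0.846, 0.430, 0.314); φ = arcsin(p_z) ≈ 18.30°, λ = atan2(p_y, p_x) ≈ 26.94°.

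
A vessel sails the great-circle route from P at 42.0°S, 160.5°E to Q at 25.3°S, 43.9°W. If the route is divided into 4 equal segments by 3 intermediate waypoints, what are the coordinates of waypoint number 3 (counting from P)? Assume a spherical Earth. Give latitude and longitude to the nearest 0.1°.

Convert each endpoint to a unit vector on the sphere (x = cos φ cos λ, y = cos φ sin λ, z = sin φ).
The central angle between the endpoints is δ = arccos(p₁·p₂) ≈ 1.903 rad (109.0°).
Interpolate at f = 3/4 with slerp weights a = sin((1−f)δ)/sin δ ≈ 0.484, b = sin(fδ)/sin δ ≈ 1.047.
p = a·p₁ + b·p₂ ≈ (0.343, -0.536, -0.772); φ = arcsin(p_z) ≈ -50.49°, λ = atan2(p_y, p_x) ≈ -57.42°.

≈ 50.5°S, 57.4°W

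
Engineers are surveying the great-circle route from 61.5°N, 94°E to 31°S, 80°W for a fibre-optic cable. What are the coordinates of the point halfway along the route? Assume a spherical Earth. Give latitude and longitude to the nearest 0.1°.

≈ 43.3°N, 72.6°W

Convert each endpoint to a unit vector on the sphere (x = cos φ cos λ, y = cos φ sin λ, z = sin φ).
The central angle between the endpoints is δ = arccos(p₁·p₂) ≈ 2.605 rad (149.2°).
Interpolate at f = 1/2 with slerp weights a = sin((1−f)δ)/sin δ ≈ 1.886, b = sin(fδ)/sin δ ≈ 1.886.
p = a·p₁ + b·p₂ ≈ (0.218, -0.694, 0.686); φ = arcsin(p_z) ≈ 43.31°, λ = atan2(p_y, p_x) ≈ -72.57°.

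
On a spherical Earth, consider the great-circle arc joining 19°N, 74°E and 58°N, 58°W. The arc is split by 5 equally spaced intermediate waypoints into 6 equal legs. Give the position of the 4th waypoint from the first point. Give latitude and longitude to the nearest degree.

Write both endpoints as unit vectors p₁, p₂ with components (cos φ cos λ, cos φ sin λ, sin φ).
The central angle between the endpoints is δ = arccos(p₁·p₂) ≈ 1.630 rad (93.4°).
Interpolate at f = 4/6 with slerp weights a = sin((1−f)δ)/sin δ ≈ 0.518, b = sin(fδ)/sin δ ≈ 0.887.
p = a·p₁ + b·p₂ ≈ (0.384, 0.072, 0.921); φ = arcsin(p_z) ≈ 67.00°, λ = atan2(p_y, p_x) ≈ 10.66°.

≈ 67°N, 11°E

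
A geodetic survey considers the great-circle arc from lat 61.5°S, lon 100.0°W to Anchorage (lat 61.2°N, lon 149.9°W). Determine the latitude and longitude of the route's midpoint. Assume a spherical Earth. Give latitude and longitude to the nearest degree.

The haversine formula gives a central angle δ ≈ 2.242 rad (128.5°) between the endpoints.
Interpolate at f = 1/2 with slerp weights a = sin((1−f)δ)/sin δ ≈ 1.150, b = sin(fδ)/sin δ ≈ 1.150.
p = a·p₁ + b·p₂ ≈ (-0.575, -0.818, -0.003); φ = arcsin(p_z) ≈ -0.17°, λ = atan2(p_y, p_x) ≈ -125.08°.

≈ lat 0°N, lon 125°W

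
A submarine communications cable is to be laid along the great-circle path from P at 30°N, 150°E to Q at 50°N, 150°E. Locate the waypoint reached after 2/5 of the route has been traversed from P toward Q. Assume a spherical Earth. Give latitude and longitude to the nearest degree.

≈ 38°N, 150°E

Write both endpoints as unit vectors p₁, p₂ with components (cos φ cos λ, cos φ sin λ, sin φ).
The central angle between the endpoints is δ = arccos(p₁·p₂) ≈ 0.349 rad (20.0°).
Interpolate at f = 2/5 with slerp weights a = sin((1−f)δ)/sin δ ≈ 0.608, b = sin(fδ)/sin δ ≈ 0.407.
p = a·p₁ + b·p₂ ≈ (-0.682, 0.394, 0.616); φ = arcsin(p_z) ≈ 38.00°, λ = atan2(p_y, p_x) ≈ 150.00°.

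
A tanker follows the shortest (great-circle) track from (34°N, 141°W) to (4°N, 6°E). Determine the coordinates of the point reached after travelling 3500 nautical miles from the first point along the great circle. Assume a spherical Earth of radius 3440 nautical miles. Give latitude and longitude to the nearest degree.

≈ (52°N, 61°W)

From cos δ = sin φ₁ sin φ₂ + cos φ₁ cos φ₂ cos Δλ, the central angle is δ ≈ 2.284 rad (130.9°). The total great-circle distance is δ·R ≈ 2.284 × 3440 ≈ 7858 nmi, so the target fraction is f = 3500/7858 ≈ 0.445.
Interpolate at f ≈ 0.445 with slerp weights a = sin((1−f)δ)/sin δ ≈ 1.262, b = sin(fδ)/sin δ ≈ 1.125.
p = a·p₁ + b·p₂ ≈ (0.303, -0.541, 0.784); φ = arcsin(p_z) ≈ 51.66°, λ = atan2(p_y, p_x) ≈ -60.73°.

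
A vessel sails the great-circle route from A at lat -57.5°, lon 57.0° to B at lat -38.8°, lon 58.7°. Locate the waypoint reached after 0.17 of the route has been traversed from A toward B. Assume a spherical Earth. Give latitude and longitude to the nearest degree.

≈ lat -54°, lon 57°

Write both endpoints as unit vectors p₁, p₂ with components (cos φ cos λ, cos φ sin λ, sin φ).
The central angle between the endpoints is δ = arccos(p₁·p₂) ≈ 0.327 rad (18.7°).
Interpolate at f = 0.17 with slerp weights a = sin((1−f)δ)/sin δ ≈ 0.835, b = sin(fδ)/sin δ ≈ 0.173.
p = a·p₁ + b·p₂ ≈ (0.314, 0.491, -0.812); φ = arcsin(p_z) ≈ -54.32°, λ = atan2(p_y, p_x) ≈ 57.39°.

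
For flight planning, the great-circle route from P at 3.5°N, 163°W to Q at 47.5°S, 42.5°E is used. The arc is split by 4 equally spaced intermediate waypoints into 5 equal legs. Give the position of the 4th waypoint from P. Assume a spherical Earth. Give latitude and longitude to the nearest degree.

From cos δ = sin φ₁ sin φ₂ + cos φ₁ cos φ₂ cos Δλ, the central angle is δ ≈ 2.283 rad (130.8°).
Interpolate at f = 4/5 with slerp weights a = sin((1−f)δ)/sin δ ≈ 0.583, b = sin(fδ)/sin δ ≈ 1.278.
p = a·p₁ + b·p₂ ≈ (0.081, 0.413, -0.907); φ = arcsin(p_z) ≈ -65.09°, λ = atan2(p_y, p_x) ≈ 78.97°.

≈ 65°S, 79°E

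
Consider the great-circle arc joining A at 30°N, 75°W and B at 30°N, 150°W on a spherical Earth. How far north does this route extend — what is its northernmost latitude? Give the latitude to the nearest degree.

The great circle lies in the plane with unit normal n̂ = (p₁ × p₂)/|p₁ × p₂|.
Here n̂_z ≈ -0.809; the vertex latitude is φ_max = arccos|n̂_z| ≈ 36.0°.

≈ 36°N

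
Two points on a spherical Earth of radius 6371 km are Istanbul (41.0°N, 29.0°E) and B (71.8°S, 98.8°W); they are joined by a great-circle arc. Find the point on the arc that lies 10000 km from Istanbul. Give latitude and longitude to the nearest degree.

Convert each endpoint to a unit vector on the sphere (x = cos φ cos λ, y = cos φ sin λ, z = sin φ).
The central angle between the endpoints is δ = arccos(p₁·p₂) ≈ 2.446 rad (140.1°). The total great-circle distance is δ·R ≈ 2.446 × 6371 ≈ 15584 km, so the target fraction is f = 10000/15584 ≈ 0.642.
Interpolate at f ≈ 0.642 with slerp weights a = sin((1−f)δ)/sin δ ≈ 1.199, b = sin(fδ)/sin δ ≈ 1.561.
p = a·p₁ + b·p₂ ≈ (0.717, -0.043, -0.696); φ = arcsin(p_z) ≈ -44.08°, λ = atan2(p_y, p_x) ≈ -3.42°.

≈ (44°S, 3°W)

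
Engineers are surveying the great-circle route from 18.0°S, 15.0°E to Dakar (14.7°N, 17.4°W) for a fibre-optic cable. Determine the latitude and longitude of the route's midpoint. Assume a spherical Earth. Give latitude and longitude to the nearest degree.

≈ 2°S, 1°W

Convert each endpoint to a unit vector on the sphere (x = cos φ cos λ, y = cos φ sin λ, z = sin φ).
The central angle between the endpoints is δ = arccos(p₁·p₂) ≈ 0.798 rad (45.7°).
Interpolate at f = 1/2 with slerp weights a = sin((1−f)δ)/sin δ ≈ 0.543, b = sin(fδ)/sin δ ≈ 0.543.
p = a·p₁ + b·p₂ ≈ (0.999, -0.023, -0.030); φ = arcsin(p_z) ≈ -1.72°, λ = atan2(p_y, p_x) ≈ -1.34°.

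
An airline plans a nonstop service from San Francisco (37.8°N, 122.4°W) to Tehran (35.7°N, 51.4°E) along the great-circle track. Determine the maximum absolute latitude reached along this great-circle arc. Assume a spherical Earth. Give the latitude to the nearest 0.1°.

≈ 85.9°N

The great circle lies in the plane with unit normal n̂ = (p₁ × p₂)/|p₁ × p₂|.
Here n̂_z ≈ +0.072; the vertex latitude is φ_max = arccos|n̂_z| ≈ 85.9°.
Check via Clairaut: cos φ_max = |cos φ₁| · sin C = cos(37.8°)·sin(5.2°) ≈ 0.072, again giving ≈ 85.9°.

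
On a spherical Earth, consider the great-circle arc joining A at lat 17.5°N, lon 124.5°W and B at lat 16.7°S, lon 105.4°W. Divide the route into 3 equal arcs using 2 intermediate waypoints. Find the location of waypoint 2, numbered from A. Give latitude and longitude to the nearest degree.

≈ lat 5°S, lon 112°W

The haversine formula gives a central angle δ ≈ 0.681 rad (39.0°) between the endpoints.
Interpolate at f = 2/3 with slerp weights a = sin((1−f)δ)/sin δ ≈ 0.357, b = sin(fδ)/sin δ ≈ 0.697.
p = a·p₁ + b·p₂ ≈ (-0.370, -0.924, -0.093); φ = arcsin(p_z) ≈ -5.32°, λ = atan2(p_y, p_x) ≈ -111.83°.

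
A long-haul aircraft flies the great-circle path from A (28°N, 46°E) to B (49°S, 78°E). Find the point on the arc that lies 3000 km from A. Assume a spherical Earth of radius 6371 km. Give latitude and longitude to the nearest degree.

Write both endpoints as unit vectors p₁, p₂ with components (cos φ cos λ, cos φ sin λ, sin φ).
The central angle between the endpoints is δ = arccos(p₁·p₂) ≈ 1.433 rad (82.1°). The total great-circle distance is δ·R ≈ 1.433 × 6371 ≈ 9132 km, so the target fraction is f = 3000/9132 ≈ 0.329.
Interpolate at f ≈ 0.329 with slerp weights a = sin((1−f)δ)/sin δ ≈ 0.828, b = sin(fδ)/sin δ ≈ 0.458.
p = a·p₁ + b·p₂ ≈ (0.571, 0.820, 0.043); φ = arcsin(p_z) ≈ 2.48°, λ = atan2(p_y, p_x) ≈ 55.17°.

≈ (2°N, 55°E)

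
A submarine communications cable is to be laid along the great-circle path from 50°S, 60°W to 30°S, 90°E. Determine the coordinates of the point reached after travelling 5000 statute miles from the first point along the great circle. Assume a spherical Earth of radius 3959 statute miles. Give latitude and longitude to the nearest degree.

Write both endpoints as unit vectors p₁, p₂ with components (cos φ cos λ, cos φ sin λ, sin φ).
The central angle between the endpoints is δ = arccos(p₁·p₂) ≈ 1.670 rad (95.7°). The total great-circle distance is δ·R ≈ 1.670 × 3959 ≈ 6612 mi, so the target fraction is f = 5000/6612 ≈ 0.756.
Interpolate at f ≈ 0.756 with slerp weights a = sin((1−f)δ)/sin δ ≈ 0.398, b = sin(fδ)/sin δ ≈ 0.958.
p = a·p₁ + b·p₂ ≈ (0.128, 0.608, -0.784); φ = arcsin(p_z) ≈ -51.60°, λ = atan2(p_y, p_x) ≈ 78.12°.

≈ 52°S, 78°E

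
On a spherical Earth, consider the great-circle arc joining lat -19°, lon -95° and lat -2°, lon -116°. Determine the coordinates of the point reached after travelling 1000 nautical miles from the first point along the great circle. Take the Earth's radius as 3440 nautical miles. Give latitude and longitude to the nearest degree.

From cos δ = sin φ₁ sin φ₂ + cos φ₁ cos φ₂ cos Δλ, the central angle is δ ≈ 0.466 rad (26.7°). The total great-circle distance is δ·R ≈ 0.466 × 3440 ≈ 1602 nmi, so the target fraction is f = 1000/1602 ≈ 0.624.
Interpolate at f ≈ 0.624 with slerp weights a = sin((1−f)δ)/sin δ ≈ 0.388, b = sin(fδ)/sin δ ≈ 0.638.
p = a·p₁ + b·p₂ ≈ (-0.312, -0.939, -0.148); φ = arcsin(p_z) ≈ -8.54°, λ = atan2(p_y, p_x) ≈ -108.37°.

≈ lat -9°, lon -108°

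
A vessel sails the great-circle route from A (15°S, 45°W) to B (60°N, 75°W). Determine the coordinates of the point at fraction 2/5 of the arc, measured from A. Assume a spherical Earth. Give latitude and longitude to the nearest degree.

Write both endpoints as unit vectors p₁, p₂ with components (cos φ cos λ, cos φ sin λ, sin φ).
The central angle between the endpoints is δ = arccos(p₁·p₂) ≈ 1.375 rad (78.8°).
Interpolate at f = 2/5 with slerp weights a = sin((1−f)δ)/sin δ ≈ 0.749, b = sin(fδ)/sin δ ≈ 0.533.
p = a·p₁ + b·p₂ ≈ (0.581, -0.769, 0.268); φ = arcsin(p_z) ≈ 15.53°, λ = atan2(p_y, p_x) ≈ -52.95°.

≈ (16°N, 53°W)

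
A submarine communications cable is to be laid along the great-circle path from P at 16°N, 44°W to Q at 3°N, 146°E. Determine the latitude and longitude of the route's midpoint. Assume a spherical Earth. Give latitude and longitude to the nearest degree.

≈ 62°N, 141°W

Convert each endpoint to a unit vector on the sphere (x = cos φ cos λ, y = cos φ sin λ, z = sin φ).
The central angle between the endpoints is δ = arccos(p₁·p₂) ≈ 2.768 rad (158.6°).
Interpolate at f = 1/2 with slerp weights a = sin((1−f)δ)/sin δ ≈ 2.691, b = sin(fδ)/sin δ ≈ 2.691.
p = a·p₁ + b·p₂ ≈ (-0.367, -0.294, 0.882); φ = arcsin(p_z) ≈ 61.94°, λ = atan2(p_y, p_x) ≈ -141.29°.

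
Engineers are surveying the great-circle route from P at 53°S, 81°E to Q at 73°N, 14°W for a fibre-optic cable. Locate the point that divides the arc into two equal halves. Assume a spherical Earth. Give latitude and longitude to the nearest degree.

≈ 14°N, 54°E

The haversine formula gives a central angle δ ≈ 2.464 rad (141.2°) between the endpoints.
Interpolate at f = 1/2 with slerp weights a = sin((1−f)δ)/sin δ ≈ 1.504, b = sin(fδ)/sin δ ≈ 1.504.
p = a·p₁ + b·p₂ ≈ (0.568, 0.788, 0.237); φ = arcsin(p_z) ≈ 13.72°, λ = atan2(p_y, p_x) ≈ 54.19°.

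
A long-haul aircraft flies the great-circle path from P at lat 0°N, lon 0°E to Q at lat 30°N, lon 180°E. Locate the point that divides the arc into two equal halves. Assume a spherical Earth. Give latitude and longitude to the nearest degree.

From cos δ = sin φ₁ sin φ₂ + cos φ₁ cos φ₂ cos Δλ, the central angle is δ ≈ 2.618 rad (150.0°).
Interpolate at f = 1/2 with slerp weights a = sin((1−f)δ)/sin δ ≈ 1.932, b = sin(fδ)/sin δ ≈ 1.932.
p = a·p₁ + b·p₂ ≈ (0.259, 0.000, 0.966); φ = arcsin(p_z) ≈ 75.00°, λ = atan2(p_y, p_x) ≈ 0.00°.

≈ lat 75°N, lon 0°E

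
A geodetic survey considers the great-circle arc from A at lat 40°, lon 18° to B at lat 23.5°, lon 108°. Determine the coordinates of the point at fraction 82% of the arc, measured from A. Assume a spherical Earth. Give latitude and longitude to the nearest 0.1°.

Convert each endpoint to a unit vector on the sphere (x = cos φ cos λ, y = cos φ sin λ, z = sin φ).
The central angle between the endpoints is δ = arccos(p₁·p₂) ≈ 1.312 rad (75.1°).
Interpolate at f = 0.82 with slerp weights a = sin((1−f)δ)/sin δ ≈ 0.242, b = sin(fδ)/sin δ ≈ 0.910.
p = a·p₁ + b·p₂ ≈ (-0.082, 0.851, 0.519); φ = arcsin(p_z) ≈ 31.23°, λ = atan2(p_y, p_x) ≈ 95.48°.

≈ lat 31.2°, lon 95.5°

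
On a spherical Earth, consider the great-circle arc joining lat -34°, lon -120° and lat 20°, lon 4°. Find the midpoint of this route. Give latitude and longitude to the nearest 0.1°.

Write both endpoints as unit vectors p₁, p₂ with components (cos φ cos λ, cos φ sin λ, sin φ).
The central angle between the endpoints is δ = arccos(p₁·p₂) ≈ 2.248 rad (128.8°).
Interpolate at f = 1/2 with slerp weights a = sin((1−f)δ)/sin δ ≈ 1.158, b = sin(fδ)/sin δ ≈ 1.158.
p = a·p₁ + b·p₂ ≈ (0.605, -0.755, -0.251); φ = arcsin(p_z) ≈ -14.56°, λ = atan2(p_y, p_x) ≈ -51.29°.

≈ lat -14.6°, lon -51.3°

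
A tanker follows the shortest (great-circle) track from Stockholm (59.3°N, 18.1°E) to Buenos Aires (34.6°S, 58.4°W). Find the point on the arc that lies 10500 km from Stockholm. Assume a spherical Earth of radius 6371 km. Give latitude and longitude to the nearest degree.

Convert each endpoint to a unit vector on the sphere (x = cos φ cos λ, y = cos φ sin λ, z = sin φ).
The central angle between the endpoints is δ = arccos(p₁·p₂) ≈ 1.972 rad (113.0°). The total great-circle distance is δ·R ≈ 1.972 × 6371 ≈ 12561 km, so the target fraction is f = 10500/12561 ≈ 0.836.
Interpolate at f ≈ 0.836 with slerp weights a = sin((1−f)δ)/sin δ ≈ 0.345, b = sin(fδ)/sin δ ≈ 1.083.
p = a·p₁ + b·p₂ ≈ (0.635, -0.704, -0.318); φ = arcsin(p_z) ≈ -18.54°, λ = atan2(p_y, p_x) ≈ -47.98°.

≈ (19°S, 48°W)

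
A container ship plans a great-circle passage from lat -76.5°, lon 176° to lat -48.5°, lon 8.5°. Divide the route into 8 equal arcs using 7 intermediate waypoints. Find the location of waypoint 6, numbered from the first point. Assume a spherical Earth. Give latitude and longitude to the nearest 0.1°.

≈ lat -62.1°, lon 10.3°

From cos δ = sin φ₁ sin φ₂ + cos φ₁ cos φ₂ cos Δλ, the central angle is δ ≈ 0.955 rad (54.7°).
Interpolate at f = 6/8 with slerp weights a = sin((1−f)δ)/sin δ ≈ 0.290, b = sin(fδ)/sin δ ≈ 0.804.
p = a·p₁ + b·p₂ ≈ (0.460, 0.083, -0.884); φ = arcsin(p_z) ≈ -62.15°, λ = atan2(p_y, p_x) ≈ 10.30°.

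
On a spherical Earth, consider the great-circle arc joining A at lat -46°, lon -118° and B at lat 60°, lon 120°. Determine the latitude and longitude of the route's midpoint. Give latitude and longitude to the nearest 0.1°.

≈ lat 13.7°, lon -162.6°

Write both endpoints as unit vectors p₁, p₂ with components (cos φ cos λ, cos φ sin λ, sin φ).
The central angle between the endpoints is δ = arccos(p₁·p₂) ≈ 2.510 rad (143.8°).
Interpolate at f = 1/2 with slerp weights a = sin((1−f)δ)/sin δ ≈ 1.610, b = sin(fδ)/sin δ ≈ 1.610.
p = a·p₁ + b·p₂ ≈ (-0.927, -0.290, 0.236); φ = arcsin(p_z) ≈ 13.66°, λ = atan2(p_y, p_x) ≈ -162.62°.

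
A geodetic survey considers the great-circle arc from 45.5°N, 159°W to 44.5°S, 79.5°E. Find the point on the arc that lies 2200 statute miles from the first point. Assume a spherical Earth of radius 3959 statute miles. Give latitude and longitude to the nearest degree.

The haversine formula gives a central angle δ ≈ 2.436 rad (139.6°) between the endpoints. The total great-circle distance is δ·R ≈ 2.436 × 3959 ≈ 9644 mi, so the target fraction is f = 2200/9644 ≈ 0.228.
Interpolate at f ≈ 0.228 with slerp weights a = sin((1−f)δ)/sin δ ≈ 1.469, b = sin(fδ)/sin δ ≈ 0.813.
p = a·p₁ + b·p₂ ≈ (-0.855, 0.202, 0.477); φ = arcsin(p_z) ≈ 28.52°, λ = atan2(p_y, p_x) ≈ 166.74°.

≈ 29°N, 167°E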